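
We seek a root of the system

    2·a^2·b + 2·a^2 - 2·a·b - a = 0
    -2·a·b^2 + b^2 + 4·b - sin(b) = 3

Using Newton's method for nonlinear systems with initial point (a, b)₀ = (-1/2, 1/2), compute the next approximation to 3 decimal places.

At (-1/2, 1/2): F = (1.750, -0.97943).
Jacobian J = [[4·a·b + 4·a - 2·b - 1, 2·a^2 - 2·a], [-2·b^2, -4·a·b + 2·b - cos(b) + 4]].
At the point, J = [[-5.000, 1.500], [-0.500, 5.12242]] (det J = -24.86209).
Solving J·Δ = −F gives Δ = (0.420, 0.232).
Then the next iterate is (a, b)₁ = (-0.080, 0.732).

(-0.080, 0.732)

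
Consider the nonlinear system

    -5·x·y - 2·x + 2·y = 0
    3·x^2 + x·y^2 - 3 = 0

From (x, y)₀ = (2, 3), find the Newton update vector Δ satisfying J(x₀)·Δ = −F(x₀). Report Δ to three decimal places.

(-3.333, 3.583)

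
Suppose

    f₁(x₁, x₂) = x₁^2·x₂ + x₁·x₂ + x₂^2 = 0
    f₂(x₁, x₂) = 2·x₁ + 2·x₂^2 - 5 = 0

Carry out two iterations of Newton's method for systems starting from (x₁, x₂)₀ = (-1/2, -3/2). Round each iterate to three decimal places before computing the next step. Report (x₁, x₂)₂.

(4.049, 0.773)

At (-1/2, -3/2): F = (2.625, -1.500).
Jacobian J = [[2·x₁·x₂ + x₂, x₁^2 + x₁ + 2·x₂], [2, 4·x₂]].
At the point, J = [[0.000, -3.250], [2.000, -6.000]] (det J = 6.500).
Solving J·Δ = −F gives Δ = (3.173, 0.808).
Then the next iterate is (x₁, x₂)₁ = (2.673, -0.692).
Round to (2.673, -0.692) and repeat: F = (-6.31514, 1.30373), J = [[-4.39143, 8.43393], [2.000, -2.768]].
Δ = (1.376, 1.465), so (x₁, x₂)₂ = (4.049, 0.773).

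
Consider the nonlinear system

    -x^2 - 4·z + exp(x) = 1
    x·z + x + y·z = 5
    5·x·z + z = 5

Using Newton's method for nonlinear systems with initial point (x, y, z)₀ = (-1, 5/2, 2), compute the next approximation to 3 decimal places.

At (-1, 5/2, 2): F = (-9.63212, -3.000, -13.000).
Jacobian J = [[-2·x + exp(x), 0, -4], [z + 1, z, x + y], [5·z, 0, 5·x + 1]].
At the point, J = [[2.36788, 0.000, -4.000], [3.000, 2.000, 1.500], [10.000, 0.000, -4.000]] (det J = 61.05696).
Solving J·Δ = −F gives Δ = (0.441, 2.448, -2.147).
Then the next iterate is (x, y, z)₁ = (-0.559, 4.948, -0.147).

(-0.559, 4.948, -0.147)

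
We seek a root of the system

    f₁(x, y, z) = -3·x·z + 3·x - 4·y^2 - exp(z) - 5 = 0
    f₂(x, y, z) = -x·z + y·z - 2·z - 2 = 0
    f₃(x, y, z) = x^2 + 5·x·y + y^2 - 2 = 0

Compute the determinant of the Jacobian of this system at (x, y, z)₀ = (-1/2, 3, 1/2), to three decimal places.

-510.574

J = [[-3·z + 3, -8·y, -3·x - exp(z)], [-z, z, -x + y - 2], [2·x + 5·y, 5·x + 2·y, 0]].
At the point, J = [[1.500, -24.000, -0.14872], [-0.500, 0.500, 1.500], [14.000, 3.500, 0.000]].
det J = -510.574.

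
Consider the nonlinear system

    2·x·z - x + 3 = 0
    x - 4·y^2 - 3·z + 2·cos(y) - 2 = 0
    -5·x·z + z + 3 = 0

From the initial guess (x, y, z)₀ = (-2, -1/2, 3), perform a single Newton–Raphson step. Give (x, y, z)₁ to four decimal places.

(11.4000, 8.3417, 18.0000)

At (-2, -1/2, 3): F = (-7.0000, -12.244835, 36.0000).
Jacobian J = [[2·z - 1, 0, 2·x], [1, -8·y - 2·sin(y), -3], [-5·z, 0, -5·x + 1]].
At the point, J = [[5.0000, 0.0000, -4.0000], [1.0000, 4.958851, -3.0000], [-15.0000, 0.0000, 11.0000]] (det J = -24.794255).
Solving J·Δ = −F gives Δ = (13.4000, 8.8417, 15.0000).
Then the next iterate is (x, y, z)₁ = (11.4000, 8.3417, 18.0000).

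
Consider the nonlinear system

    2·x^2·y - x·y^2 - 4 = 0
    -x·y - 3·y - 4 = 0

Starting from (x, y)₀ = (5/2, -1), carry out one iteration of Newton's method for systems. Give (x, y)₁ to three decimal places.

At (5/2, -1): F = (-19.000, 1.500).
Jacobian J = [[4·x·y - y^2, 2·x^2 - 2·x·y], [-y, -x - 3]].
At the point, J = [[-11.000, 17.500], [1.000, -5.500]] (det J = 43.000).
Solving J·Δ = −F gives Δ = (-1.820, -0.058).
Then the next iterate is (x, y)₁ = (0.680, -1.058).

(0.680, -1.058)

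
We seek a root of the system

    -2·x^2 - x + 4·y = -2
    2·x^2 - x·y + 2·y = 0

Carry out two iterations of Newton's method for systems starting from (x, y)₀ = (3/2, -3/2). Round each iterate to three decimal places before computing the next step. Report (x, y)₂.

At (3/2, -3/2): F = (-10.000, 3.750).
Jacobian J = [[-4·x - 1, 4], [4·x - y, -x + 2]].
At the point, J = [[-7.000, 4.000], [7.500, 0.500]] (det J = -33.500).
Solving J·Δ = −F gives Δ = (-0.597, 1.455).
Then the next iterate is (x, y)₁ = (0.903, -0.045).
Round to (0.903, -0.045) and repeat: F = (-0.71382, 1.58145), J = [[-4.612, 4.000], [3.657, 1.097]].
Δ = (-0.361, -0.238), so (x, y)₂ = (0.542, -0.283).

(0.542, -0.283)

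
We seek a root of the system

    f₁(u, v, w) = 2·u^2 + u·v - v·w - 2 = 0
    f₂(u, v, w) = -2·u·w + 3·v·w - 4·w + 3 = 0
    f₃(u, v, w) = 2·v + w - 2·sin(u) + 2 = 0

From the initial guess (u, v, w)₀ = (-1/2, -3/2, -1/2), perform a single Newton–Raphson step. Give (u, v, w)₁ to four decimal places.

(-0.5253, -1.7221, 0.4411)

At (-1/2, -3/2, -1/2): F = (-1.5000, 6.7500, -0.541149).
Jacobian J = [[4·u + v, u - w, -v], [-2·w, 3·w, -2·u + 3·v - 4], [-2·cos(u), 2, 1]].
At the point, J = [[-3.5000, 0.0000, 1.5000], [1.0000, -1.5000, -7.5000], [-1.755165, 2.0000, 1.0000]] (det J = -48.199122).
Solving J·Δ = −F gives Δ = (-0.0253, -0.2221, 0.9411).
Then the next iterate is (u, v, w)₁ = (-0.5253, -1.7221, 0.4411).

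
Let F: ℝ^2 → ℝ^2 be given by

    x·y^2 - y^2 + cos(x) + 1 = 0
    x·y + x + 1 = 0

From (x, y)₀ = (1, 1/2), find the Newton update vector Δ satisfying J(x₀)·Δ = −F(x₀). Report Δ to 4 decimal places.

(2.6042, -6.4063)

At (1, 1/2): F = (1.540302, 2.5000).
Jacobian J = [[y^2 - sin(x), 2·x·y - 2·y], [y + 1, x]].
At the point, J = [[-0.591471, 0.0000], [1.5000, 1.0000]] (det J = -0.591471).
Solving J·Δ = −F gives Δ = (2.6042, -6.4063).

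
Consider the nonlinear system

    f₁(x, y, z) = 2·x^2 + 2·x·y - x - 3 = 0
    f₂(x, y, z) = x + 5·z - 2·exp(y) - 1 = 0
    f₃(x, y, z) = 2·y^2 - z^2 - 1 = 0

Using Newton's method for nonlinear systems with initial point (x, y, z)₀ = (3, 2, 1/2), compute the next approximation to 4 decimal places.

At (3, 2, 1/2): F = (24.0000, -10.278112, 6.7500).
Jacobian J = [[4·x + 2·y - 1, 2·x, 0], [1, -2·exp(y), 5], [0, 4·y, -2·z]].
At the point, J = [[15.0000, 6.0000, 0.0000], [1.0000, -14.778112, 5.0000], [0.0000, 8.0000, -1.0000]] (det J = -372.328317).
Solving J·Δ = −F gives Δ = (-1.2475, -0.8812, -0.2992).
Then the next iterate is (x, y, z)₁ = (1.7525, 1.1188, 0.2008).

(1.7525, 1.1188, 0.2008)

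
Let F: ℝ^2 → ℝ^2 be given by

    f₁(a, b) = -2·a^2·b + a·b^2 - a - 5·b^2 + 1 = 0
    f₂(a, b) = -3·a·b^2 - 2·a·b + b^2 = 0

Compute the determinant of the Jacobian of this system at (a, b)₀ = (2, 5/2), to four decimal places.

-118.5000

J = [[-4·a·b + b^2 - 1, -2·a^2 + 2·a·b - 10·b], [-3·b^2 - 2·b, -6·a·b - 2·a + 2·b]].
At the point, J = [[-14.7500, -23.0000], [-23.7500, -29.0000]].
det J = -118.5000.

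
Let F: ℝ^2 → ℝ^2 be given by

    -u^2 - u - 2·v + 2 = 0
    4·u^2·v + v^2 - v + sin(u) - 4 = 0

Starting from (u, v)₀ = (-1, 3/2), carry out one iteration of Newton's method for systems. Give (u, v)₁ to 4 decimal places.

(-1.1290, 0.9355)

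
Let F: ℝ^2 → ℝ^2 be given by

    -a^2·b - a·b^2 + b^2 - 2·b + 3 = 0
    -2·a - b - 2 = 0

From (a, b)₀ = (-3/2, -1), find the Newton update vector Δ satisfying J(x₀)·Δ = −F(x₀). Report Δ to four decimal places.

(0.6034, 0.7931)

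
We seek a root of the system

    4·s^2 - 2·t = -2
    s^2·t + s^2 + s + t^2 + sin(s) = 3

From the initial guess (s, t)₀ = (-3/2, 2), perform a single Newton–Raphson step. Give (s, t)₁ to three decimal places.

At (-3/2, 2): F = (7.000, 5.25251).
Jacobian J = [[8·s, -2], [2·s·t + 2·s + cos(s) + 1, s^2 + 2·t]].
At the point, J = [[-12.000, -2.000], [-7.92926, 6.250]] (det J = -90.85853).
Solving J·Δ = −F gives Δ = (0.597, -0.083).
Then the next iterate is (s, t)₁ = (-0.903, 1.917).

(-0.903, 1.917)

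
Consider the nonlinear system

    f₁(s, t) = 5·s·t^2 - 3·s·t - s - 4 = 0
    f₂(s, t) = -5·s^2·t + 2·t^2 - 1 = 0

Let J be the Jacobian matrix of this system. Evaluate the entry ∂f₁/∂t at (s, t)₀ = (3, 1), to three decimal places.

21.000

∂f₁/∂t = 10·s·t - 3·s.
At (3, 1) this is 21.000.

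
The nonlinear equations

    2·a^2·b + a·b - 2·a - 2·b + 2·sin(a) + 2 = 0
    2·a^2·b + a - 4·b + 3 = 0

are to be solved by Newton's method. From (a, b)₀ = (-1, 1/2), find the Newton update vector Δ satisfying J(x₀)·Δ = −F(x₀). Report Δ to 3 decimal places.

(0.686, 0.157)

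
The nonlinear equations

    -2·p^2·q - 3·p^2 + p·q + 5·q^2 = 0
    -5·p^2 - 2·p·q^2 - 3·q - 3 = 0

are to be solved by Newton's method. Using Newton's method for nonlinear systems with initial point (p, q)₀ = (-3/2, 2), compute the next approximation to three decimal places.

At (-3/2, 2): F = (1.250, -8.250).
Jacobian J = [[-4·p·q - 6·p + q, -2·p^2 + p + 10·q], [-10·p - 2·q^2, -4·p·q - 3]].
At the point, J = [[23.000, 14.000], [7.000, 9.000]] (det J = 109.000).
Solving J·Δ = −F gives Δ = (-1.163, 1.821).
Then the next iterate is (p, q)₁ = (-2.663, 3.821).

(-2.663, 3.821)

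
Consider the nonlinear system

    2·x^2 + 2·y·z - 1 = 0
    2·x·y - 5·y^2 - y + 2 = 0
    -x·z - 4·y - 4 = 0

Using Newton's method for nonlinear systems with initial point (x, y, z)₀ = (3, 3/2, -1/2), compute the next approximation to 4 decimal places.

(2.2841, 1.1102, -2.9330)

At (3, 3/2, -1/2): F = (15.5000, -1.7500, -8.5000).
Jacobian J = [[4·x, 2·z, 2·y], [2·y, 2·x - 10·y - 1, 0], [-z, -4, -x]].
At the point, J = [[12.0000, -1.0000, 3.0000], [3.0000, -10.0000, 0.0000], [0.5000, -4.0000, -3.0000]] (det J = 330.0000).
Solving J·Δ = −F gives Δ = (-0.7159, -0.3898, -2.4330).
Then the next iterate is (x, y, z)₁ = (2.2841, 1.1102, -2.9330).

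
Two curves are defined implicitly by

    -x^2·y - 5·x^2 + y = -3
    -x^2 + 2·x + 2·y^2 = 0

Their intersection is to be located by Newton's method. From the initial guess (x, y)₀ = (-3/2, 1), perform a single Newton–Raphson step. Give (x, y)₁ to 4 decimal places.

(-0.9625, 1.1406)

At (-3/2, 1): F = (-9.5000, -3.2500).
Jacobian J = [[-2·x·y - 10·x, -x^2 + 1], [-2·x + 2, 4·y]].
At the point, J = [[18.0000, -1.2500], [5.0000, 4.0000]] (det J = 78.2500).
Solving J·Δ = −F gives Δ = (0.5375, 0.1406).
Then the next iterate is (x, y)₁ = (-0.9625, 1.1406).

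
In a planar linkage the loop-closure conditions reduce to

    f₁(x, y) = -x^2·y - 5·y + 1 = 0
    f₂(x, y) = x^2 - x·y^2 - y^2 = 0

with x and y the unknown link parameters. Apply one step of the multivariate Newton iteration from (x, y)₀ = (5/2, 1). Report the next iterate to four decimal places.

At (5/2, 1): F = (-10.2500, 2.7500).
Jacobian J = [[-2·x·y, -x^2 - 5], [2·x - y^2, -2·x·y - 2·y]].
At the point, J = [[-5.0000, -11.2500], [4.0000, -7.0000]] (det J = 80.0000).
Solving J·Δ = −F gives Δ = (-1.2836, -0.3406).
Then the next iterate is (x, y)₁ = (1.2164, 0.6594).

(1.2164, 0.6594)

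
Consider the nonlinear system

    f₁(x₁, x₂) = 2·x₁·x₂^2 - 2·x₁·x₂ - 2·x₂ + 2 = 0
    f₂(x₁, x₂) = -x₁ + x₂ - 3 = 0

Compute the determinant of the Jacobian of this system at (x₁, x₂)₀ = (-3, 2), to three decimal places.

J = [[2·x₂^2 - 2·x₂, 4·x₁·x₂ - 2·x₁ - 2], [-1, 1]].
At the point, J = [[4.000, -20.000], [-1.000, 1.000]].
det J = -16.000.

-16.000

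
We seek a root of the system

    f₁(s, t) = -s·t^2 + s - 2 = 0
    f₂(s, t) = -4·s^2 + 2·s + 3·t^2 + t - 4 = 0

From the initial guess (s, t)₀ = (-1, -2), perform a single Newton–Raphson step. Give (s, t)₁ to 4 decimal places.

(-0.8493, -1.8630)

At (-1, -2): F = (1.0000, 0.0000).
Jacobian J = [[-t^2 + 1, -2·s·t], [-8·s + 2, 6·t + 1]].
At the point, J = [[-3.0000, -4.0000], [10.0000, -11.0000]] (det J = 73.0000).
Solving J·Δ = −F gives Δ = (0.1507, 0.1370).
Then the next iterate is (s, t)₁ = (-0.8493, -1.8630).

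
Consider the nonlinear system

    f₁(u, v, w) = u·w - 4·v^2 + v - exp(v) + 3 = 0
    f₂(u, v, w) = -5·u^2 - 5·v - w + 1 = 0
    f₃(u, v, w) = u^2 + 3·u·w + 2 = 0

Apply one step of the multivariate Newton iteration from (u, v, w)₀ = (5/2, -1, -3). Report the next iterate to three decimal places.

(1.477, -0.605, -1.646)

At (5/2, -1, -3): F = (-9.86788, -22.250, -14.250).
Jacobian J = [[w, -8·v - exp(v) + 1, u], [-10·u, -5, -1], [2·u + 3·w, 0, 3·u]].
At the point, J = [[-3.000, 8.63212, 2.500], [-25.000, -5.000, -1.000], [-4.000, 0.000, 7.500]] (det J = 1715.55109).
Solving J·Δ = −F gives Δ = (-1.023, 0.395, 1.354).
Then the next iterate is (u, v, w)₁ = (1.477, -0.605, -1.646).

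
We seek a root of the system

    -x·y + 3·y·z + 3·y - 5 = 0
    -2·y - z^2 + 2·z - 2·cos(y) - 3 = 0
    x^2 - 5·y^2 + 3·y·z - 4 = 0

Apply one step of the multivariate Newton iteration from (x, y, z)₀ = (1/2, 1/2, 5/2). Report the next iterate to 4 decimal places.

At (1/2, 1/2, 5/2): F = (0.0000, -7.005165, -1.2500).
Jacobian J = [[-y, -x + 3·z + 3, 3·y], [0, 2·sin(y) - 2, -2·z + 2], [2·x, -10·y + 3·z, 3·y]].
At the point, J = [[-0.5000, 10.0000, 1.5000], [0.0000, -1.041149, -3.0000], [1.0000, 2.5000, 1.5000]] (det J = -31.407415).
Solving J·Δ = −F gives Δ = (3.6410, 0.5615, -2.5299).
Then the next iterate is (x, y, z)₁ = (4.1410, 1.0615, -0.0299).

(4.1410, 1.0615, -0.0299)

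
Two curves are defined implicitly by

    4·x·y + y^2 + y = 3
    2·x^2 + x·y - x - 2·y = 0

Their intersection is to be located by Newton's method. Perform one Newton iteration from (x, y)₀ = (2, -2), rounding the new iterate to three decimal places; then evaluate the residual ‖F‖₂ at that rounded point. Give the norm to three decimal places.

5.036

At (2, -2): F = (-17.000, 6.000).
Jacobian J = [[4·y, 4·x + 2·y + 1], [4·x + y - 1, x - 2]].
At the point, J = [[-8.000, 5.000], [5.000, 0.000]] (det J = -25.000).
Solving J·Δ = −F gives Δ = (-1.200, 1.480).
Then the next iterate is (x, y)₁ = (0.800, -0.520).
Re-evaluating at (0.800, -0.520): F = (-4.91360, 1.104), so ‖F‖₂ = 5.036.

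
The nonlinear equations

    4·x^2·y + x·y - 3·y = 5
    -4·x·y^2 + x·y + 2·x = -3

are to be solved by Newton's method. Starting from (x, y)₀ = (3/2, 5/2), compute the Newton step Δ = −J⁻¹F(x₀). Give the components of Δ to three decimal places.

At (3/2, 5/2): F = (13.750, -27.750).
Jacobian J = [[8·x·y + y, 4·x^2 + x - 3], [-4·y^2 + y + 2, -8·x·y + x]].
At the point, J = [[32.500, 7.500], [-20.500, -28.500]] (det J = -772.500).
Solving J·Δ = −F gives Δ = (-0.238, -0.803).

(-0.238, -0.803)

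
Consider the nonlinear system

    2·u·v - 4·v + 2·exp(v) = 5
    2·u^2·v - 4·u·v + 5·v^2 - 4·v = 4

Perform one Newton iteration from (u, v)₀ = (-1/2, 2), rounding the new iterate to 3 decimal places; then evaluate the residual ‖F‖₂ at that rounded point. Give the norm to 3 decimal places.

3.031

At (-1/2, 2): F = (-0.22189, 13.000).
Jacobian J = [[2·v, 2·u + 2·exp(v) - 4], [4·u·v - 4·v, 2·u^2 - 4·u + 10·v - 4]].
At the point, J = [[4.000, 9.77811], [-12.000, 18.500]] (det J = 191.33735).
Solving J·Δ = −F gives Δ = (0.686, -0.258).
Then the next iterate is (u, v)₁ = (0.186, 1.742).
Re-evaluating at (0.186, 1.742): F = (0.09752, 3.02930), so ‖F‖₂ = 3.031.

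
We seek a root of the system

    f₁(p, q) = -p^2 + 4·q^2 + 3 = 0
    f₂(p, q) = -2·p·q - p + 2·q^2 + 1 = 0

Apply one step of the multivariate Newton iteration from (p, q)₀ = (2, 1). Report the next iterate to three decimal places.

(1.000, 0.125)

At (2, 1): F = (3.000, -3.000).
Jacobian J = [[-2·p, 8·q], [-2·q - 1, -2·p + 4·q]].
At the point, J = [[-4.000, 8.000], [-3.000, 0.000]] (det J = 24.000).
Solving J·Δ = −F gives Δ = (-1.000, -0.875).
Then the next iterate is (p, q)₁ = (1.000, 0.125).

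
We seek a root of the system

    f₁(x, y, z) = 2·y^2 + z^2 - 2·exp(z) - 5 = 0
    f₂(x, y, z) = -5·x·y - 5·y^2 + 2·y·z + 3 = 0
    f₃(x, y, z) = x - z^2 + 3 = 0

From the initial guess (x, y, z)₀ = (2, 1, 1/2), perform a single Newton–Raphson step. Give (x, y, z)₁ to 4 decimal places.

(-3.8982, 1.8524, -0.6482)

At (2, 1, 1/2): F = (-6.047443, -11.0000, 4.7500).
Jacobian J = [[0, 4·y, 2·z - 2·exp(z)], [-5·y, -5·x - 10·y + 2·z, 2·y], [1, 0, -2·z]].
At the point, J = [[0.0000, 4.0000, -2.297443], [-5.0000, -19.0000, 2.0000], [1.0000, 0.0000, -1.0000]] (det J = -55.651408).
Solving J·Δ = −F gives Δ = (-5.8982, 0.8524, -1.1482).
Then the next iterate is (x, y, z)₁ = (-3.8982, 1.8524, -0.6482).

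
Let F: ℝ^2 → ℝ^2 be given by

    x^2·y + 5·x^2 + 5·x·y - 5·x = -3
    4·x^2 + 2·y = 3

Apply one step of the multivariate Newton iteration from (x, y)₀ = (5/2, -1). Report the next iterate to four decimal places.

(1.4606, -0.6056)

At (5/2, -1): F = (3.0000, 20.0000).
Jacobian J = [[2·x·y + 10·x + 5·y - 5, x^2 + 5·x], [8·x, 2]].
At the point, J = [[10.0000, 18.7500], [20.0000, 2.0000]] (det J = -355.0000).
Solving J·Δ = −F gives Δ = (-1.0394, 0.3944).
Then the next iterate is (x, y)₁ = (1.4606, -0.6056).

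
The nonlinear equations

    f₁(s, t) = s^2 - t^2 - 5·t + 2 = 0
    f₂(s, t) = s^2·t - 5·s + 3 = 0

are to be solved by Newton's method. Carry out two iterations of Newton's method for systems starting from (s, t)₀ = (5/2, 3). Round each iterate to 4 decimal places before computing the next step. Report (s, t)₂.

(2.6937, 1.4337)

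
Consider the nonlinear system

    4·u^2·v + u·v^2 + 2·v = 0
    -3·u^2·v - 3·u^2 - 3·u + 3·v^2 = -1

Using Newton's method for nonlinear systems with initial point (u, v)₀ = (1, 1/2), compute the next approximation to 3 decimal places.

(0.521, 0.327)

At (1, 1/2): F = (3.250, -5.750).
Jacobian J = [[8·u·v + v^2, 4·u^2 + 2·u·v + 2], [-6·u·v - 6·u - 3, -3·u^2 + 6·v]].
At the point, J = [[4.250, 7.000], [-12.000, 0.000]] (det J = 84.000).
Solving J·Δ = −F gives Δ = (-0.479, -0.173).
Then the next iterate is (u, v)₁ = (0.521, 0.327).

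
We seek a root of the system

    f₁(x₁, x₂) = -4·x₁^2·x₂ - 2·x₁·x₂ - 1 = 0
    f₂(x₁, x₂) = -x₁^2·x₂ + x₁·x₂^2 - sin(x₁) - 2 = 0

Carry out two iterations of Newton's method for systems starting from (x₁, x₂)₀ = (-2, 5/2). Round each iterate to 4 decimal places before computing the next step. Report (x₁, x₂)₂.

At (-2, 5/2): F = (-31.0000, -23.590703).
Jacobian J = [[-8·x₁·x₂ - 2·x₂, -4·x₁^2 - 2·x₁], [-2·x₁·x₂ + x₂^2 - cos(x₁), -x₁^2 + 2·x₁·x₂]].
At the point, J = [[35.0000, -12.0000], [16.666147, -14.0000]] (det J = -290.006238).
Solving J·Δ = −F gives Δ = (0.5204, -1.0656).
Then the next iterate is (x₁, x₂)₁ = (-1.4796, 1.4344).
Round to (-1.4796, 1.4344) and repeat: F = (-9.316170, -7.188649), J = [[14.109906, -5.797665], [6.211110, -6.433893]].
Δ = (0.3334, -0.7954), so (x₁, x₂)₂ = (-1.1462, 0.6390).

(-1.1462, 0.6390)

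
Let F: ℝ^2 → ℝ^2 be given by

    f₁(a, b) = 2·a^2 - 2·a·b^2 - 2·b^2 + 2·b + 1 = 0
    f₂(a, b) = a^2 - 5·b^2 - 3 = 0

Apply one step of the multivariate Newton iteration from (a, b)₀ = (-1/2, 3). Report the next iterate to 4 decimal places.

At (-1/2, 3): F = (-1.5000, -47.7500).
Jacobian J = [[4·a - 2·b^2, -4·a·b - 4·b + 2], [2·a, -10·b]].
At the point, J = [[-20.0000, -4.0000], [-1.0000, -30.0000]] (det J = 596.0000).
Solving J·Δ = −F gives Δ = (0.2450, -1.5998).
Then the next iterate is (a, b)₁ = (-0.2550, 1.4002).

(-0.2550, 1.4002)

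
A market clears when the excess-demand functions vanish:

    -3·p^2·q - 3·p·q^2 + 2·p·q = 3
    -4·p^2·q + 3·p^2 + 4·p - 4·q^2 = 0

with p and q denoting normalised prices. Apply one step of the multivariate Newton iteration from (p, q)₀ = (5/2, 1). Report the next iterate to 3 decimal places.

(0.911, 1.041)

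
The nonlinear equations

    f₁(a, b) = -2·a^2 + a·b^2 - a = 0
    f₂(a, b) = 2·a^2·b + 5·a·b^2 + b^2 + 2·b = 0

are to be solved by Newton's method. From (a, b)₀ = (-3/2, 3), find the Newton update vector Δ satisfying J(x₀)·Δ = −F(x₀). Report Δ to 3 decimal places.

At (-3/2, 3): F = (-16.500, -39.000).
Jacobian J = [[-4·a + b^2 - 1, 2·a·b], [4·a·b + 5·b^2, 2·a^2 + 10·a·b + 2·b + 2]].
At the point, J = [[14.000, -9.000], [27.000, -32.500]] (det J = -212.000).
Solving J·Δ = −F gives Δ = (0.874, -0.474).

(0.874, -0.474)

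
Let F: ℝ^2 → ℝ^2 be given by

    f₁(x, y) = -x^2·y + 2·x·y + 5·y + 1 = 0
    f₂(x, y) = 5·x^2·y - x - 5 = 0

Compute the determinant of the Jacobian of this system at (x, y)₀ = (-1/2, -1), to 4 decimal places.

-18.7500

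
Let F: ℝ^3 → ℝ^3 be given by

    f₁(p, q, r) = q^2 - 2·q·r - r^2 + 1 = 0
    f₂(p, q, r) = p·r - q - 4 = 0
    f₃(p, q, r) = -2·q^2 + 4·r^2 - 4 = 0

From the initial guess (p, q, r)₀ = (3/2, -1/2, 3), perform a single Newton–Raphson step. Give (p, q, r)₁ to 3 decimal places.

At (3/2, -1/2, 3): F = (-4.750, 1.000, 31.500).
Jacobian J = [[0, 2·q - 2·r, -2·q - 2·r], [r, -1, p], [0, -4·q, 8·r]].
At the point, J = [[0.000, -7.000, -5.000], [3.000, -1.000, 1.500], [0.000, 2.000, 24.000]] (det J = 474.000).
Solving J·Δ = −F gives Δ = (0.426, 0.275, -1.335).
Then the next iterate is (p, q, r)₁ = (1.926, -0.225, 1.665).

(1.926, -0.225, 1.665)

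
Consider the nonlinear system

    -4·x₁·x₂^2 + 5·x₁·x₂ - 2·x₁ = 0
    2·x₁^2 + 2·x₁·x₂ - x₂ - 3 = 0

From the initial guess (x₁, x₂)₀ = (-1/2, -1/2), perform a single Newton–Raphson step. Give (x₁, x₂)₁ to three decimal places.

At (-1/2, -1/2): F = (2.750, -1.500).
Jacobian J = [[-4·x₂^2 + 5·x₂ - 2, -8·x₁·x₂ + 5·x₁], [4·x₁ + 2·x₂, 2·x₁ - 1]].
At the point, J = [[-5.500, -4.500], [-3.000, -2.000]] (det J = -2.500).
Solving J·Δ = −F gives Δ = (-4.900, 6.600).
Then the next iterate is (x₁, x₂)₁ = (-5.400, 6.100).

(-5.400, 6.100)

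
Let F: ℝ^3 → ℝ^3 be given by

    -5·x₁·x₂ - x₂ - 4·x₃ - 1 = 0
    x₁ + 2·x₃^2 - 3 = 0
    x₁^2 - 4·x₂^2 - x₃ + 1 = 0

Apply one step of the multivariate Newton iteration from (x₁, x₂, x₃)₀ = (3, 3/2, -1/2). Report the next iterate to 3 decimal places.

(1.475, 0.905, -1.012)

At (3, 3/2, -1/2): F = (-23.000, 0.500, 1.500).
Jacobian J = [[-5·x₂, -5·x₁ - 1, -4], [1, 0, 4·x₃], [2·x₁, -8·x₂, -1]].
At the point, J = [[-7.500, -16.000, -4.000], [1.000, 0.000, -2.000], [6.000, -12.000, -1.000]] (det J = 404.000).
Solving J·Δ = −F gives Δ = (-1.525, -0.595, -0.512).
Then the next iterate is (x₁, x₂, x₃)₁ = (1.475, 0.905, -1.012).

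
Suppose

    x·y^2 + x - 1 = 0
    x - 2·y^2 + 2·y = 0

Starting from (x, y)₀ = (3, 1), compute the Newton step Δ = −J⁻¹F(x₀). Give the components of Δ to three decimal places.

(-2.800, 0.100)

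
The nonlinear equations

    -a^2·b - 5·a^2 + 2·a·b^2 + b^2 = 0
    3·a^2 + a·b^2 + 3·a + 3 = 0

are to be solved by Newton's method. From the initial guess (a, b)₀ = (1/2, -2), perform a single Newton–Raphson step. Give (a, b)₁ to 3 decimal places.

(-0.125, -1.500)

At (1/2, -2): F = (7.250, 7.250).
Jacobian J = [[-2·a·b - 10·a + 2·b^2, -a^2 + 4·a·b + 2·b], [6·a + b^2 + 3, 2·a·b]].
At the point, J = [[5.000, -8.250], [10.000, -2.000]] (det J = 72.500).
Solving J·Δ = −F gives Δ = (-0.625, 0.500).
Then the next iterate is (a, b)₁ = (-0.125, -1.500).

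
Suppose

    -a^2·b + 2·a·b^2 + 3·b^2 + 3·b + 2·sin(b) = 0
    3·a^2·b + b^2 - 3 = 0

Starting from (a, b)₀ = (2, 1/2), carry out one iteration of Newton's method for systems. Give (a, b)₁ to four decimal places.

At (2, 1/2): F = (2.208851, 3.2500).
Jacobian J = [[-2·a·b + 2·b^2, -a^2 + 4·a·b + 6·b + 2·cos(b) + 3], [6·a·b, 3·a^2 + 2·b]].
At the point, J = [[-1.5000, 7.755165], [6.0000, 13.0000]] (det J = -66.030991).
Solving J·Δ = −F gives Δ = (0.0532, -0.2745).
Then the next iterate is (a, b)₁ = (2.0532, 0.2255).

(2.0532, 0.2255)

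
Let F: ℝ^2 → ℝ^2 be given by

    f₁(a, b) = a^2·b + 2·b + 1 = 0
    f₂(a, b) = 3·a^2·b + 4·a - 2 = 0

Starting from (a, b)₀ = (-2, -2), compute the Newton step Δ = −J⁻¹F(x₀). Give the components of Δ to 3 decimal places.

At (-2, -2): F = (-11.000, -34.000).
Jacobian J = [[2·a·b, a^2 + 2], [6·a·b + 4, 3·a^2]].
At the point, J = [[8.000, 6.000], [28.000, 12.000]] (det J = -72.000).
Solving J·Δ = −F gives Δ = (1.000, 0.500).

(1.000, 0.500)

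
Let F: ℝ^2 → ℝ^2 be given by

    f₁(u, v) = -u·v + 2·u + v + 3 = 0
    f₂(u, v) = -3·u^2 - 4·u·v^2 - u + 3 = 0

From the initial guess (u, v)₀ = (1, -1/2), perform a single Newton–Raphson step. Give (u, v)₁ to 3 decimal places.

At (1, -1/2): F = (5.000, -2.000).
Jacobian J = [[-v + 2, -u + 1], [-6·u - 4·v^2 - 1, -8·u·v]].
At the point, J = [[2.500, 0.000], [-8.000, 4.000]] (det J = 10.000).
Solving J·Δ = −F gives Δ = (-2.000, -3.500).
Then the next iterate is (u, v)₁ = (-1.000, -4.000).

(-1.000, -4.000)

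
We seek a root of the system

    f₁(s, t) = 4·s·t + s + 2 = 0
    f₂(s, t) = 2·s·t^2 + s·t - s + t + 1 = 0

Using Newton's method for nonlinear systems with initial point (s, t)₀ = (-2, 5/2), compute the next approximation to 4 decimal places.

(-0.1176, 2.5882)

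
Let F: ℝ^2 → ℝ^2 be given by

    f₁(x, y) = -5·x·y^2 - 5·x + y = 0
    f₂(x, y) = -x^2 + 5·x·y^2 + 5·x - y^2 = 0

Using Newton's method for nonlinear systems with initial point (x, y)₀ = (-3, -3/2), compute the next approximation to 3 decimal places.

At (-3, -3/2): F = (47.250, -60.000).
Jacobian J = [[-5·y^2 - 5, -10·x·y + 1], [-2·x + 5·y^2 + 5, 10·x·y - 2·y]].
At the point, J = [[-16.250, -44.000], [22.250, 48.000]] (det J = 199.000).
Solving J·Δ = −F gives Δ = (1.869, 0.383).
Then the next iterate is (x, y)₁ = (-1.131, -1.117).

(-1.131, -1.117)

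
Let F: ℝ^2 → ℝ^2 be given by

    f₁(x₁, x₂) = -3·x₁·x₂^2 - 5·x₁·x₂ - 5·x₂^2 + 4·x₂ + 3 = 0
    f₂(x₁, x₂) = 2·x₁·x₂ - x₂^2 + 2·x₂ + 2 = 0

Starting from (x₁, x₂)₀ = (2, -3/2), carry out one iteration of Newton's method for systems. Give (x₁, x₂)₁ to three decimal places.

(0.462, -0.985)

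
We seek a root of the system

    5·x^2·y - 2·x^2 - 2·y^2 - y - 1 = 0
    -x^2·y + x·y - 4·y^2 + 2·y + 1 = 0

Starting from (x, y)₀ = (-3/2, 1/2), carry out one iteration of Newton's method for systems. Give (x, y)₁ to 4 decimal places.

At (-3/2, 1/2): F = (-0.8750, -0.8750).
Jacobian J = [[10·x·y - 4·x, 5·x^2 - 4·y - 1], [-2·x·y + y, -x^2 + x - 8·y + 2]].
At the point, J = [[-1.5000, 8.2500], [2.0000, -5.7500]] (det J = -7.8750).
Solving J·Δ = −F gives Δ = (1.5556, 0.3889).
Then the next iterate is (x, y)₁ = (0.0556, 0.8889).

(0.0556, 0.8889)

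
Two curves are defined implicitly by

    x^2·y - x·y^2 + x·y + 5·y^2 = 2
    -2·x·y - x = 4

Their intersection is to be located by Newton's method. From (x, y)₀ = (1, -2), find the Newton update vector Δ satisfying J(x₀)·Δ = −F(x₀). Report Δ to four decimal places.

At (1, -2): F = (10.0000, -1.0000).
Jacobian J = [[2·x·y - y^2 + y, x^2 - 2·x·y + x + 10·y], [-2·y - 1, -2·x]].
At the point, J = [[-10.0000, -14.0000], [3.0000, -2.0000]] (det J = 62.0000).
Solving J·Δ = −F gives Δ = (0.5484, 0.3226).

(0.5484, 0.3226)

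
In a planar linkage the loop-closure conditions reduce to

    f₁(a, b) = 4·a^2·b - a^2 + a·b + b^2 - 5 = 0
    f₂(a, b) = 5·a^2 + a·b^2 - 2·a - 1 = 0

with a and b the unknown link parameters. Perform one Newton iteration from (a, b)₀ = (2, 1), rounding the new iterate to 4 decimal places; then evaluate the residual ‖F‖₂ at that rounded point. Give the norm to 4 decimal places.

4.2455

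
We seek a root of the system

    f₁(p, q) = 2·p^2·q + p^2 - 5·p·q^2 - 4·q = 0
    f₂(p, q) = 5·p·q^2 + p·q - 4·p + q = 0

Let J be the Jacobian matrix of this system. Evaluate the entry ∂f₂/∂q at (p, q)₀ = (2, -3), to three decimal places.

∂f₂/∂q = 10·p·q + p + 1.
At (2, -3) this is -57.000.

-57.000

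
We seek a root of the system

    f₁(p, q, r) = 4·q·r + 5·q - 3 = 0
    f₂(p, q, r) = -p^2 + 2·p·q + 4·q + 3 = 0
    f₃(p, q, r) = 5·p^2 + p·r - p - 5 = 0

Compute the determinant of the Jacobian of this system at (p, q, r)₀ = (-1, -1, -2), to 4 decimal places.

J = [[0, 4·r + 5, 4·q], [-2·p + 2·q, 2·p + 4, 0], [10·p + r - 1, 0, p]].
At the point, J = [[0.0000, -3.0000, -4.0000], [0.0000, 2.0000, 0.0000], [-13.0000, 0.0000, -1.0000]].
det J = -104.0000.

-104.0000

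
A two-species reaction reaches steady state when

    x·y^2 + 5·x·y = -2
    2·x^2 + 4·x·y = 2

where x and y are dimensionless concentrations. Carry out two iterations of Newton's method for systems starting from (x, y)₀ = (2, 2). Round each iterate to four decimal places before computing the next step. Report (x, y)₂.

(1.1124, -0.1055)

At (2, 2): F = (30.0000, 22.0000).
Jacobian J = [[y^2 + 5·y, 2·x·y + 5·x], [4·x + 4·y, 4·x]].
At the point, J = [[14.0000, 18.0000], [16.0000, 8.0000]] (det J = -176.0000).
Solving J·Δ = −F gives Δ = (-0.8864, -0.9773).
Then the next iterate is (x, y)₁ = (1.1136, 1.0227).
Round to (1.1136, 1.0227) and repeat: F = (8.859125, 5.035725), J = [[6.159415, 7.845757], [8.5452, 4.4544]].
Δ = (-0.0012, -1.1282), so (x, y)₂ = (1.1124, -0.1055).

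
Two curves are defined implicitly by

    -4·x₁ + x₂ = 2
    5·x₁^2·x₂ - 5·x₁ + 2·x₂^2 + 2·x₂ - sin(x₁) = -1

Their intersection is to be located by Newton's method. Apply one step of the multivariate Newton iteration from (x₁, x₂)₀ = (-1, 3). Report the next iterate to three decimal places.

(0.215, 2.860)

At (-1, 3): F = (5.000, 45.84147).
Jacobian J = [[-4, 1], [10·x₁·x₂ - cos(x₁) - 5, 5·x₁^2 + 4·x₂ + 2]].
At the point, J = [[-4.000, 1.000], [-35.54030, 19.000]] (det J = -40.45970).
Solving J·Δ = −F gives Δ = (1.215, -0.140).
Then the next iterate is (x₁, x₂)₁ = (0.215, 2.860).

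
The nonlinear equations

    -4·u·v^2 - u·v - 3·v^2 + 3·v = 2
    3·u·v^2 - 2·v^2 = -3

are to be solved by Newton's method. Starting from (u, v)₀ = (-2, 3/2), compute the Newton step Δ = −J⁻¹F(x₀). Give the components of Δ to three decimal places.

(0.872, -0.380)

At (-2, 3/2): F = (16.750, -15.000).
Jacobian J = [[-4·v^2 - v, -8·u·v - u - 6·v + 3], [3·v^2, 6·u·v - 4·v]].
At the point, J = [[-10.500, 20.000], [6.750, -24.000]] (det J = 117.000).
Solving J·Δ = −F gives Δ = (0.872, -0.380).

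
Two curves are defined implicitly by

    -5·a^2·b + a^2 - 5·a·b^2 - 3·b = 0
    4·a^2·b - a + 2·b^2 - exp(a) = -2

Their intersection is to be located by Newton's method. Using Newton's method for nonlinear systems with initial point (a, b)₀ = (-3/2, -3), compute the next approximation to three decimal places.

At (-3/2, -3): F = (112.500, -5.72313).
Jacobian J = [[-10·a·b + 2·a - 5·b^2, -5·a^2 - 10·a·b - 3], [8·a·b - exp(a) - 1, 4·a^2 + 4·b]].
At the point, J = [[-93.000, -59.250], [34.77687, -3.000]] (det J = 2339.52954).
Solving J·Δ = −F gives Δ = (0.289, 1.445).
Then the next iterate is (a, b)₁ = (-1.211, -1.555).

(-1.211, -1.555)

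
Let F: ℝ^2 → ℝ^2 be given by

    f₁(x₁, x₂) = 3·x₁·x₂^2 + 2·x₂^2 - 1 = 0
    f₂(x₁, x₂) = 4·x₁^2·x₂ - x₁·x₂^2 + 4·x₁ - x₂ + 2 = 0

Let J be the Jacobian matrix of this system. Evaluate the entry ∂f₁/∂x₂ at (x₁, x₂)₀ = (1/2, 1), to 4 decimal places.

7.0000

∂f₁/∂x₂ = 6·x₁·x₂ + 4·x₂.
At (1/2, 1) this is 7.0000.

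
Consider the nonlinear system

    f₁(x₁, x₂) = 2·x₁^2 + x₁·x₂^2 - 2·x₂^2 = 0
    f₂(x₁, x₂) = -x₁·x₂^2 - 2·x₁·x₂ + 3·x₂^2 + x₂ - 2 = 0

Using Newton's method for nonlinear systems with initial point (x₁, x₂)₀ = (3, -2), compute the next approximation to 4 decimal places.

(2.0250, -0.4000)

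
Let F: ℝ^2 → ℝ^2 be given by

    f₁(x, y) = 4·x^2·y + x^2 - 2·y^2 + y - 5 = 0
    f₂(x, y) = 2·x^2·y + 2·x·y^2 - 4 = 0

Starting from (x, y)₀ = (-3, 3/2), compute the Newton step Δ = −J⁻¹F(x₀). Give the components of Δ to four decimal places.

(0.7037, -0.8208)

At (-3, 3/2): F = (55.0000, 9.5000).
Jacobian J = [[8·x·y + 2·x, 4·x^2 - 4·y + 1], [4·x·y + 2·y^2, 2·x^2 + 4·x·y]].
At the point, J = [[-42.0000, 31.0000], [-13.5000, 0.0000]] (det J = 418.5000).
Solving J·Δ = −F gives Δ = (0.7037, -0.8208).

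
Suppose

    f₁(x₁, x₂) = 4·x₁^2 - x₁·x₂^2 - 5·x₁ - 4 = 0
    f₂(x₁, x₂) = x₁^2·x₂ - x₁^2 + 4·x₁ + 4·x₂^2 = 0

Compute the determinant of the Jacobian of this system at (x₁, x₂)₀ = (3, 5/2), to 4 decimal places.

J = [[8·x₁ - x₂^2 - 5, -2·x₁·x₂], [2·x₁·x₂ - 2·x₁ + 4, x₁^2 + 8·x₂]].
At the point, J = [[12.7500, -15.0000], [13.0000, 29.0000]].
det J = 564.7500.

564.7500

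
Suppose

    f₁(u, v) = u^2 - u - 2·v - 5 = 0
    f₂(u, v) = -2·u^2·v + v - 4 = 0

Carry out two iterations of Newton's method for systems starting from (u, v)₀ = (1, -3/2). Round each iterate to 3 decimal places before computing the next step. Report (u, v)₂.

(1.155, -2.417)

At (1, -3/2): F = (-2.000, -2.500).
Jacobian J = [[2·u - 1, -2], [-4·u·v, -2·u^2 + 1]].
At the point, J = [[1.000, -2.000], [6.000, -1.000]] (det J = 11.000).
Solving J·Δ = −F gives Δ = (0.273, -0.864).
Then the next iterate is (u, v)₁ = (1.273, -2.364).
Round to (1.273, -2.364) and repeat: F = (0.07553, 1.29786), J = [[1.546, -2.000], [12.03749, -2.24106]].
Δ = (-0.118, -0.053), so (u, v)₂ = (1.155, -2.417).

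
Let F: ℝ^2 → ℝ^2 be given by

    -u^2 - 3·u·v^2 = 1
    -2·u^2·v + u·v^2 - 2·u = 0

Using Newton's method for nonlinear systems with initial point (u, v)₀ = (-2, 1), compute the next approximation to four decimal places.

At (-2, 1): F = (1.0000, -6.0000).
Jacobian J = [[-2·u - 3·v^2, -6·u·v], [-4·u·v + v^2 - 2, -2·u^2 + 2·u·v]].
At the point, J = [[1.0000, 12.0000], [7.0000, -12.0000]] (det J = -96.0000).
Solving J·Δ = −F gives Δ = (0.6250, -0.1354).
Then the next iterate is (u, v)₁ = (-1.3750, 0.8646).

(-1.3750, 0.8646)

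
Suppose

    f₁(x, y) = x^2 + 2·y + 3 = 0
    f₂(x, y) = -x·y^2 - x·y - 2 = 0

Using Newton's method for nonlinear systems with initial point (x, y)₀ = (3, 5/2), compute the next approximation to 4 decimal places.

(0.2431, 2.2707)

At (3, 5/2): F = (17.0000, -28.2500).
Jacobian J = [[2·x, 2], [-y^2 - y, -2·x·y - x]].
At the point, J = [[6.0000, 2.0000], [-8.7500, -18.0000]] (det J = -90.5000).
Solving J·Δ = −F gives Δ = (-2.7569, -0.2293).
Then the next iterate is (x, y)₁ = (0.2431, 2.2707).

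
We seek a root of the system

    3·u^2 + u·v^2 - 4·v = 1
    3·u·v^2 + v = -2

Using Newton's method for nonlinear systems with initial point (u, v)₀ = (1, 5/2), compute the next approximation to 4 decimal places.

(1.2891, 0.7080)

At (1, 5/2): F = (-1.7500, 23.2500).
Jacobian J = [[6·u + v^2, 2·u·v - 4], [3·v^2, 6·u·v + 1]].
At the point, J = [[12.2500, 1.0000], [18.7500, 16.0000]] (det J = 177.2500).
Solving J·Δ = −F gives Δ = (0.2891, -1.7920).
Then the next iterate is (u, v)₁ = (1.2891, 0.7080).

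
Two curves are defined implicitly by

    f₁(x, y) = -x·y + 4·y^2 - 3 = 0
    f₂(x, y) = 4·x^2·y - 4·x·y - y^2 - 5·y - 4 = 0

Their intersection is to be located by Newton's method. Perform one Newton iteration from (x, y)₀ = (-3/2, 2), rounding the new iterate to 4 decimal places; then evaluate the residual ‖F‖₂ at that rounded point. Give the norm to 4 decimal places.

4.1060

At (-3/2, 2): F = (16.0000, 12.0000).
Jacobian J = [[-y, -x + 8·y], [8·x·y - 4·y, 4·x^2 - 4·x - 2·y - 5]].
At the point, J = [[-2.0000, 17.5000], [-32.0000, 6.0000]] (det J = 548.0000).
Solving J·Δ = −F gives Δ = (0.2080, -0.8905).
Then the next iterate is (x, y)₁ = (-1.2920, 1.1095).
Re-evaluating at (-1.2920, 1.1095): F = (3.357435, 2.363599), so ‖F‖₂ = 4.1060.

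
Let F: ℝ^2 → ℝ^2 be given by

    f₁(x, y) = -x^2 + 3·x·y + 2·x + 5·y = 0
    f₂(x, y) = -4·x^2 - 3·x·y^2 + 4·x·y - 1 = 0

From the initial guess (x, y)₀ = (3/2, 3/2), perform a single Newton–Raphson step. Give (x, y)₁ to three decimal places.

(1.572, -0.105)

At (3/2, 3/2): F = (15.000, -11.125).
Jacobian J = [[-2·x + 3·y + 2, 3·x + 5], [-8·x - 3·y^2 + 4·y, -6·x·y + 4·x]].
At the point, J = [[3.500, 9.500], [-12.750, -7.500]] (det J = 94.875).
Solving J·Δ = −F gives Δ = (0.072, -1.605).
Then the next iterate is (x, y)₁ = (1.572, -0.105).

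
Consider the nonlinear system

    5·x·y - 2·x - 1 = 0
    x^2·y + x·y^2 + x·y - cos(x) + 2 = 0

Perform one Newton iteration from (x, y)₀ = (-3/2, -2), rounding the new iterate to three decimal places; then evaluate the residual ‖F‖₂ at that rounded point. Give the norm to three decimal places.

25.045

At (-3/2, -2): F = (17.000, -5.57074).
Jacobian J = [[5·y - 2, 5·x], [2·x·y + y^2 + y + sin(x), x^2 + 2·x·y + x]].
At the point, J = [[-12.000, -7.500], [7.00251, 6.750]] (det J = -28.48121).
Solving J·Δ = −F gives Δ = (2.562, -1.833).
Then the next iterate is (x, y)₁ = (1.062, -3.833).
Re-evaluating at (1.062, -3.833): F = (-23.47723, 8.72199), so ‖F‖₂ = 25.045.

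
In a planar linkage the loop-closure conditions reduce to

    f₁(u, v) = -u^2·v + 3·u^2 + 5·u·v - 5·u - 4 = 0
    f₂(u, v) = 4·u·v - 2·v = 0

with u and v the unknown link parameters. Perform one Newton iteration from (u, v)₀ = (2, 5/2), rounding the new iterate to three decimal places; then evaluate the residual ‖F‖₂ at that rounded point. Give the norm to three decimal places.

At (2, 5/2): F = (13.000, 15.000).
Jacobian J = [[-2·u·v + 6·u + 5·v - 5, -u^2 + 5·u], [4·v, 4·u - 2]].
At the point, J = [[9.500, 6.000], [10.000, 6.000]] (det J = -3.000).
Solving J·Δ = −F gives Δ = (-4.000, 4.167).
Then the next iterate is (u, v)₁ = (-2.000, 6.667).
Re-evaluating at (-2.000, 6.667): F = (-75.338, -66.670), so ‖F‖₂ = 100.602.

100.602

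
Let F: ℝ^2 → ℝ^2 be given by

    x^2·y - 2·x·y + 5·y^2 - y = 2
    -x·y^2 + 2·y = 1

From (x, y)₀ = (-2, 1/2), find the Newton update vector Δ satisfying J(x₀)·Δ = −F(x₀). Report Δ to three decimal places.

(0.556, -0.090)

At (-2, 1/2): F = (2.750, 0.500).
Jacobian J = [[2·x·y - 2·y, x^2 - 2·x + 10·y - 1], [-y^2, -2·x·y + 2]].
At the point, J = [[-3.000, 12.000], [-0.250, 4.000]] (det J = -9.000).
Solving J·Δ = −F gives Δ = (0.556, -0.090).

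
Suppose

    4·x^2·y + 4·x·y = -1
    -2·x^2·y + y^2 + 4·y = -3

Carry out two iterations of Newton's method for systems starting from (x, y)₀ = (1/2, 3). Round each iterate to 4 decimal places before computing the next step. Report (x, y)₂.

(0.4341, -0.5488)

At (1/2, 3): F = (10.0000, 22.5000).
Jacobian J = [[8·x·y + 4·y, 4·x^2 + 4·x], [-4·x·y, -2·x^2 + 2·y + 4]].
At the point, J = [[24.0000, 3.0000], [-6.0000, 9.5000]] (det J = 246.0000).
Solving J·Δ = −F gives Δ = (-0.1118, -2.4390).
Then the next iterate is (x, y)₁ = (0.3882, 0.5610).
Round to (0.3882, 0.5610) and repeat: F = (2.209290, 5.389636), J = [[3.986242, 2.155597], [-0.871121, 4.820602]].
Δ = (0.0459, -1.1098), so (x, y)₂ = (0.4341, -0.5488).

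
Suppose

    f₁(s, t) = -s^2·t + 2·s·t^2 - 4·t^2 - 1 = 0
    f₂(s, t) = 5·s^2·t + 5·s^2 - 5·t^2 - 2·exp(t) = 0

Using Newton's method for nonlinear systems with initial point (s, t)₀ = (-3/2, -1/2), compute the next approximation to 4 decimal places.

At (-3/2, -1/2): F = (-1.6250, 3.161939).
Jacobian J = [[-2·s·t + 2·t^2, -s^2 + 4·s·t - 8·t], [10·s·t + 10·s, 5·s^2 - 10·t - 2·exp(t)]].
At the point, J = [[-1.0000, 4.7500], [-7.5000, 15.036939]] (det J = 20.588061).
Solving J·Δ = −F gives Δ = (1.9164, 0.7456).
Then the next iterate is (s, t)₁ = (0.4164, 0.2456).

(0.4164, 0.2456)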